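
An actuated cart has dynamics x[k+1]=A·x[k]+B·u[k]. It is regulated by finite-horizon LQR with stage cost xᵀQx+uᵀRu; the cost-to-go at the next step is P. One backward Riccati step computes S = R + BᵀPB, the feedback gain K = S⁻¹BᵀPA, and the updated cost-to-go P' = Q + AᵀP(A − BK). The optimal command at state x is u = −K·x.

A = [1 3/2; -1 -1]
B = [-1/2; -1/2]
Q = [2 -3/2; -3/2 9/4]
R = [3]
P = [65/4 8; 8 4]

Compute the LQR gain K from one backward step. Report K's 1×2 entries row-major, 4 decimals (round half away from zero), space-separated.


-0.5078 -1.0104

BᵀP = [-12.1250 -6.0000]
S = R + BᵀPB = [3] + [9.0625] = [12.0625]
BᵀPA = [-6.1250 -12.1875]
K = S⁻¹·BᵀPA = [-0.5078 -1.0104]
A−BK = [0.7461 0.9948; -1.2539 -1.5052]
AᵀP(A−BK) = [1.1399 2.1865; 2.1865 4.2487]
P' = Q + AᵀP(A−BK) = [3.1399 0.6865; 0.6865 6.4987]
tr(P') = 9.6386


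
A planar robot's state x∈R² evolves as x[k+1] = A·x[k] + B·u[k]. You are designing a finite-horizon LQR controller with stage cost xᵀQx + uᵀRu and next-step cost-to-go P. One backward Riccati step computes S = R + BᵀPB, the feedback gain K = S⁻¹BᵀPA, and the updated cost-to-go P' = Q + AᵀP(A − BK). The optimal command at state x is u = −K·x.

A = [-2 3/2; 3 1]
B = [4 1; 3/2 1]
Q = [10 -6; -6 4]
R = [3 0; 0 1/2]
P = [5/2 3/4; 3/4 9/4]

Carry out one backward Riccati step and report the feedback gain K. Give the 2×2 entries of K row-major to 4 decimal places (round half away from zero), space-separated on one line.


BᵀP = [11.1250 6.3750; 3.2500 3.0000]
S = R + BᵀPB = [3 0; 0 1/2] + [54.0625 17.5000; 17.5000 6.2500] = [57.0625 17.5000; 17.5000 6.7500]
BᵀPA = [-3.1250 23.0625; 2.5000 7.8750]
K = S⁻¹·BᵀPA = [-0.8216 0.2263; 2.5005 0.5800]
A−BK = [-1.2140 0.0148; 1.7319 0.0806]
AᵀP(A−BK) = [12.4312 0.3822; 0.3822 0.3388]
P' = Q + AᵀP(A−BK) = [22.4312 -5.6178; -5.6178 4.3388]
tr(P') = 26.7700

-0.8216 0.2263 2.5005 0.5800


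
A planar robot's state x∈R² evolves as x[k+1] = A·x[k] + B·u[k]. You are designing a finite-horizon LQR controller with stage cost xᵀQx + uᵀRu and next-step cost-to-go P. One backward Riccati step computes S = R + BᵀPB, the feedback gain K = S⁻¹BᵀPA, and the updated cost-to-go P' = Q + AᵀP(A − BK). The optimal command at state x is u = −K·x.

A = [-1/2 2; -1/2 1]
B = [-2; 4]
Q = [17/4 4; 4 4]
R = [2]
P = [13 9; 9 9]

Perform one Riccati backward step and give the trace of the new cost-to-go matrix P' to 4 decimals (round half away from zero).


BᵀP = [10.0000 18.0000]
S = R + BᵀPB = [2] + [52.0000] = [54.0000]
BᵀPA = [-14.0000 38.0000]
K = S⁻¹·BᵀPA = [-0.2593 0.7037]
A−BK = [-1.0185 3.4074; 0.5370 -1.8148]
AᵀP(A−BK) = [6.3704 -21.1481; -21.1481 70.2593]
P' = Q + AᵀP(A−BK) = [10.6204 -17.1481; -17.1481 74.2593]
tr(P') = 84.8796

84.8796


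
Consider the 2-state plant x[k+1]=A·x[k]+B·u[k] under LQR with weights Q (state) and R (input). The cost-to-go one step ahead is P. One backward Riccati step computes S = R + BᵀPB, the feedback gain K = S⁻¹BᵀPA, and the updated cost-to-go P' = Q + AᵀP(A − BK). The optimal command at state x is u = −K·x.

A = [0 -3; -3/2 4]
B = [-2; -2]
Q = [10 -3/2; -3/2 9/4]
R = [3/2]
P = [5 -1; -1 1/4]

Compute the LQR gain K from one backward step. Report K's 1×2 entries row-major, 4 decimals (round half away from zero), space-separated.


BᵀP = [-8.0000 1.5000]
S = R + BᵀPB = [3/2] + [13.0000] = [14.5000]
BᵀPA = [-2.2500 30.0000]
K = S⁻¹·BᵀPA = [-0.1552 2.0690]
A−BK = [-0.3103 1.1379; -1.8103 8.1379]
AᵀP(A−BK) = [0.2134 -1.3448; -1.3448 10.9310]
P' = Q + AᵀP(A−BK) = [10.2134 -2.8448; -2.8448 13.1810]
tr(P') = 23.3944

-0.1552 2.0690


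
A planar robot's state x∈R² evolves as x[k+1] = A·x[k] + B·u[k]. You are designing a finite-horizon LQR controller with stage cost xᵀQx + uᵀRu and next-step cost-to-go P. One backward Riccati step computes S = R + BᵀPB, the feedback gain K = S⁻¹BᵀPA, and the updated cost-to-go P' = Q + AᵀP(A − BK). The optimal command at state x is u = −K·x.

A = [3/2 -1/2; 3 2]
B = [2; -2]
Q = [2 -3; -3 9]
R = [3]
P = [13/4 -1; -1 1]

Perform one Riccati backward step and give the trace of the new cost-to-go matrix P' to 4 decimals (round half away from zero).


BᵀP = [8.5000 -4.0000]
S = R + BᵀPB = [3] + [25.0000] = [28.0000]
BᵀPA = [0.7500 -12.2500]
K = S⁻¹·BᵀPA = [0.0268 -0.4375]
A−BK = [1.4464 0.3750; 3.0536 1.1250]
AᵀP(A−BK) = [7.2924 2.3906; 2.3906 1.4531]
P' = Q + AᵀP(A−BK) = [9.2924 -0.6094; -0.6094 10.4531]
tr(P') = 19.7455

19.7455


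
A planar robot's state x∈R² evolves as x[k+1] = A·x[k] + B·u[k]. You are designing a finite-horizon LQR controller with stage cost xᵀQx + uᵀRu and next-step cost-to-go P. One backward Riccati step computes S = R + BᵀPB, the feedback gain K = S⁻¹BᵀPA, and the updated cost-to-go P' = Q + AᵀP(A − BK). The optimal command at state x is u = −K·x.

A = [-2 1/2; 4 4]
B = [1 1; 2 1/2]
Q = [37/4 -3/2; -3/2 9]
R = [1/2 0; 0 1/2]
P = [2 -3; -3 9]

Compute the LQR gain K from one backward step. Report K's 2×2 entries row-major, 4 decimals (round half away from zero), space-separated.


BᵀP = [-4.0000 15.0000; 0.5000 1.5000]
S = R + BᵀPB = [1/2 0; 0 1/2] + [26.0000 3.5000; 3.5000 1.2500] = [26.5000 3.5000; 3.5000 1.7500]
BᵀPA = [68.0000 58.0000; 5.0000 6.2500]
K = S⁻¹·BᵀPA = [2.9744 2.3333; -3.0916 -1.0952]
A−BK = [-1.8828 -0.7381; -0.4029 -0.1190]
AᵀP(A−BK) = [13.2015 6.8095; 6.8095 4.0119]
P' = Q + AᵀP(A−BK) = [22.4515 5.3095; 5.3095 13.0119]
tr(P') = 35.4634

2.9744 2.3333 -3.0916 -1.0952


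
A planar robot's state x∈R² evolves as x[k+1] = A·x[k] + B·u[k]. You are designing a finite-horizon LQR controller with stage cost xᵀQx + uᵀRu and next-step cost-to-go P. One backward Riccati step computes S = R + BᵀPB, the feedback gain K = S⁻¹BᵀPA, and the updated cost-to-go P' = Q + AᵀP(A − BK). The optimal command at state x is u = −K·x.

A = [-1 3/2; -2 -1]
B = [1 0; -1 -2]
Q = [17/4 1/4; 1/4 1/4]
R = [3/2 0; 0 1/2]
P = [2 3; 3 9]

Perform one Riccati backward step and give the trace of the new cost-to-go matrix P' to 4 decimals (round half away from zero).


BᵀP = [-1.0000 -6.0000; -6.0000 -18.0000]
S = R + BᵀPB = [3/2 0; 0 1/2] + [5.0000 12.0000; 12.0000 36.0000] = [6.5000 12.0000; 12.0000 36.5000]
BᵀPA = [13.0000 4.5000; 42.0000 9.0000]
K = S⁻¹·BᵀPA = [-0.3164 0.6032; 1.2547 0.0483]
A−BK = [-0.6836 0.8968; 0.1930 -0.3003]
AᵀP(A−BK) = [1.4155 -0.8686; -0.8686 1.3512]
P' = Q + AᵀP(A−BK) = [5.6655 -0.6186; -0.6186 1.6012]
tr(P') = 7.2668

7.2668


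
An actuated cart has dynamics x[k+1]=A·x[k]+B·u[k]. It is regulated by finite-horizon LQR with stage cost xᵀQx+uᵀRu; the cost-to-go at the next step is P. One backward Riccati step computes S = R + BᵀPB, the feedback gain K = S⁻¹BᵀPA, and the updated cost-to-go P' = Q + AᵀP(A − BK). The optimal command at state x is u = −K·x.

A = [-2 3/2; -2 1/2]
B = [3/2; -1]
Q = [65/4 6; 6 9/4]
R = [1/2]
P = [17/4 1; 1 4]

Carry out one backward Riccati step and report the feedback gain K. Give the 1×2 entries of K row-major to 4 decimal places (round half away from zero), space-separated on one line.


BᵀP = [5.3750 -2.5000]
S = R + BᵀPB = [1/2] + [10.5625] = [11.0625]
BᵀPA = [-5.7500 6.8125]
K = S⁻¹·BᵀPA = [-0.5198 0.6158]
A−BK = [-1.2203 0.5763; -2.5198 1.1158]
AᵀP(A−BK) = [38.0113 -17.2090; -17.2090 7.8672]
P' = Q + AᵀP(A−BK) = [54.2613 -11.2090; -11.2090 10.1172]
tr(P') = 64.3785

-0.5198 0.6158


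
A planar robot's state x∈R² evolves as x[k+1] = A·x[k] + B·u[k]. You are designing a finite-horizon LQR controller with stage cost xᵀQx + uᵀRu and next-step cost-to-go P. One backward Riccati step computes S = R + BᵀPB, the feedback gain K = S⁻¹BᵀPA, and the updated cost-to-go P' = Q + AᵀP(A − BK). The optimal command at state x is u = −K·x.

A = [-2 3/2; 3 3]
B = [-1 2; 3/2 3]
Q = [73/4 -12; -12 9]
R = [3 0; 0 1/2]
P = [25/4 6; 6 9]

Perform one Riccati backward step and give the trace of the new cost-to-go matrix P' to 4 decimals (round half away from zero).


34.6891

BᵀP = [2.7500 7.5000; 30.5000 39.0000]
S = R + BᵀPB = [3 0; 0 1/2] + [8.5000 28.0000; 28.0000 178.0000] = [11.5000 28.0000; 28.0000 178.5000]
BᵀPA = [17.0000 26.6250; 56.0000 162.7500]
K = S⁻¹·BᵀPA = [1.1559 0.1541; 0.1324 0.8876]
A−BK = [-1.1090 -0.1210; 0.8690 0.1060]
AᵀP(A−BK) = [6.9352 0.9248; 0.9248 0.5039]
P' = Q + AᵀP(A−BK) = [25.1852 -11.0752; -11.0752 9.5039]
tr(P') = 34.6891


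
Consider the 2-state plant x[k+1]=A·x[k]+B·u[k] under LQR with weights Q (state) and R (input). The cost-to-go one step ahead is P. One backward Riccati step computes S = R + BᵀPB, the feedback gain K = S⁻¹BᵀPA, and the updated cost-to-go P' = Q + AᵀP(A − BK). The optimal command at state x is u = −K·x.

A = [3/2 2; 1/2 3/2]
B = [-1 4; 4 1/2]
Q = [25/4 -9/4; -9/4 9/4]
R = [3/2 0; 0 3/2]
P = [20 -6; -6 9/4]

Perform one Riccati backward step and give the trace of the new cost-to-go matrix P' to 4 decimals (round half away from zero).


BᵀP = [-44.0000 15.0000; 77.0000 -22.8750]
S = R + BᵀPB = [3/2 0; 0 3/2] + [104.0000 -168.5000; -168.5000 296.5625] = [105.5000 -168.5000; -168.5000 298.0625]
BᵀPA = [-58.5000 -65.5000; 104.0625 119.6875]
K = S⁻¹·BᵀPA = [0.0321 0.2110; 0.3673 0.5208]
A−BK = [0.0631 0.1277; 0.1882 0.3956]
AᵀP(A−BK) = [0.2207 0.3317; 0.3317 0.5457]
P' = Q + AᵀP(A−BK) = [6.4707 -1.9183; -1.9183 2.7957]
tr(P') = 9.2664

9.2664


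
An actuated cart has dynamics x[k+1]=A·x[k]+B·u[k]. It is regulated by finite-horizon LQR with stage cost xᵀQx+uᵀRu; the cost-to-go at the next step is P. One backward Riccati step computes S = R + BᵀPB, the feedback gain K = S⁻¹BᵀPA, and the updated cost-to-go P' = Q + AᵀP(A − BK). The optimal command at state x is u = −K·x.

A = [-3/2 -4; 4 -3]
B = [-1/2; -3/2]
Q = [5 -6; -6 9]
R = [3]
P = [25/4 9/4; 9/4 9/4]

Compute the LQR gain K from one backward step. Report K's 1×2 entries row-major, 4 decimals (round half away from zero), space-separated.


BᵀP = [-6.5000 -4.5000]
S = R + BᵀPB = [3] + [10.0000] = [13.0000]
BᵀPA = [-8.2500 39.5000]
K = S⁻¹·BᵀPA = [-0.6346 3.0385]
A−BK = [-1.8173 -2.4808; 3.0481 1.5577]
AᵀP(A−BK) = [17.8269 9.6923; 9.6923 54.2308]
P' = Q + AᵀP(A−BK) = [22.8269 3.6923; 3.6923 63.2308]
tr(P') = 86.0577

-0.6346 3.0385


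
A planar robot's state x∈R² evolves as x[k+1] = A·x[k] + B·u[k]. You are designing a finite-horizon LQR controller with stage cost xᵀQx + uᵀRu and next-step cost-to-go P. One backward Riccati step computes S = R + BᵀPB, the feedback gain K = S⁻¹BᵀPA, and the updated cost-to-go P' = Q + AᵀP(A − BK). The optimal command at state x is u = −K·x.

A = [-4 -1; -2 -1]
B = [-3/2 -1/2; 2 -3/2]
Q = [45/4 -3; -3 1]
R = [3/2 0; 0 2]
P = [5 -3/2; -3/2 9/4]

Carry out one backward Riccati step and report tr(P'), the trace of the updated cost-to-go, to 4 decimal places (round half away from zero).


BᵀP = [-10.5000 6.7500; -0.2500 -2.6250]
S = R + BᵀPB = [3/2 0; 0 2] + [29.2500 -4.8750; -4.8750 4.0625] = [30.7500 -4.8750; -4.8750 6.0625]
BᵀPA = [28.5000 3.7500; 6.2500 2.8750]
K = S⁻¹·BᵀPA = [1.2496 0.2259; 2.0357 0.6559]
A−BK = [-1.1078 -0.3331; -1.4455 -0.4680]
AᵀP(A−BK) = [16.6640 4.9614; 4.9614 1.5170]
P' = Q + AᵀP(A−BK) = [27.9140 1.9614; 1.9614 2.5170]
tr(P') = 30.4310

30.4310


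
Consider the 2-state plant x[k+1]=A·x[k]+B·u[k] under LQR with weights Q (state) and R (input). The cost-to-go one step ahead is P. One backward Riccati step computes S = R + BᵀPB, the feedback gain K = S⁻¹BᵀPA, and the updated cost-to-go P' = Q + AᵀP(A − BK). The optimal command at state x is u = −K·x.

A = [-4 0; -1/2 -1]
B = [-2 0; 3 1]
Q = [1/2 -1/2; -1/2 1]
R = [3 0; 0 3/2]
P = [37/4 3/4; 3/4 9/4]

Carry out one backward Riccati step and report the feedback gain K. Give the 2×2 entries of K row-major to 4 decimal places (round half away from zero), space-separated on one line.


BᵀP = [-16.2500 5.2500; 0.7500 2.2500]
S = R + BᵀPB = [3 0; 0 3/2] + [48.2500 5.2500; 5.2500 2.2500] = [51.2500 5.2500; 5.2500 3.7500]
BᵀPA = [62.3750 -5.2500; -4.1250 -2.2500]
K = S⁻¹·BᵀPA = [1.5524 -0.0478; -3.2733 -0.5330]
A−BK = [-0.8952 -0.0957; -1.8838 -0.3235]
AᵀP(A−BK) = [41.2295 4.9100; 4.9100 0.7995]
P' = Q + AᵀP(A−BK) = [41.7295 4.4100; 4.4100 1.7995]
tr(P') = 43.5290

1.5524 -0.0478 -3.2733 -0.5330


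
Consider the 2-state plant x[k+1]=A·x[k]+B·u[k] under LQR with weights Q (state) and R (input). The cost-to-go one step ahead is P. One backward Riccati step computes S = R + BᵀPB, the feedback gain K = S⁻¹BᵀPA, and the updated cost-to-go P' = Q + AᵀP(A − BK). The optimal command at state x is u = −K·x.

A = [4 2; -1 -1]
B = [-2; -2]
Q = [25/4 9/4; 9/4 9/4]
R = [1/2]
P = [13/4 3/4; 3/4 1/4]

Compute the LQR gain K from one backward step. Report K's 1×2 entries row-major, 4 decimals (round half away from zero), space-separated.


BᵀP = [-8.0000 -2.0000]
S = R + BᵀPB = [1/2] + [20.0000] = [20.5000]
BᵀPA = [-30.0000 -14.0000]
K = S⁻¹·BᵀPA = [-1.4634 -0.6829]
A−BK = [1.0732 0.6341; -3.9268 -2.3659]
AᵀP(A−BK) = [2.3476 1.2622; 1.2622 0.6890]
P' = Q + AᵀP(A−BK) = [8.5976 3.5122; 3.5122 2.9390]
tr(P') = 11.5366

-1.4634 -0.6829


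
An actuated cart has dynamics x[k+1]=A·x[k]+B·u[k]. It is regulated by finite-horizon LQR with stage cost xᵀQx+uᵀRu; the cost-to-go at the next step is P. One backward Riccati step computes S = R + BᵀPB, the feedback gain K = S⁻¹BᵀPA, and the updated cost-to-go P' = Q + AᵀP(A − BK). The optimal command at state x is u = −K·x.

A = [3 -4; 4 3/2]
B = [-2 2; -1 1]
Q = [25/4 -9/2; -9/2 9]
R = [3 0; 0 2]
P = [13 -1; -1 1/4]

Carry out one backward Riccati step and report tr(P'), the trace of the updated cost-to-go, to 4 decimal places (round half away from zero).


26.3233

BᵀP = [-25.0000 1.7500; 25.0000 -1.7500]
S = R + BᵀPB = [3 0; 0 2] + [48.2500 -48.2500; -48.2500 48.2500] = [51.2500 -48.2500; -48.2500 50.2500]
BᵀPA = [-68.0000 102.6250; 68.0000 -102.6250]
K = S⁻¹·BᵀPA = [-0.5501 0.8301; 0.8251 -1.2452]
A−BK = [0.2497 0.1507; 2.6249 3.5753]
AᵀP(A−BK) = [3.4914 -1.8777; -1.8777 7.5819]
P' = Q + AᵀP(A−BK) = [9.7414 -6.3777; -6.3777 16.5819]
tr(P') = 26.3233


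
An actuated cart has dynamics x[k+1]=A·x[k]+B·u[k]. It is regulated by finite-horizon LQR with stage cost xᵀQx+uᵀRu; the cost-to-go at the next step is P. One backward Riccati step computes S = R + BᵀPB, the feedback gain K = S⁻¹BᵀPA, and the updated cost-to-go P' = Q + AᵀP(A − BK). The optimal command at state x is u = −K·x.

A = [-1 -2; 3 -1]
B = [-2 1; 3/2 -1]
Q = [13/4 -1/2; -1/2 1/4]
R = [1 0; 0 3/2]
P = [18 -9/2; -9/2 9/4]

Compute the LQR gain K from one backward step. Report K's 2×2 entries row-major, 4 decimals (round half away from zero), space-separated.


BᵀP = [-42.7500 12.3750; 22.5000 -6.7500]
S = R + BᵀPB = [1 0; 0 3/2] + [104.0625 -55.1250; -55.1250 29.2500] = [105.0625 -55.1250; -55.1250 30.7500]
BᵀPA = [79.8750 73.1250; -42.7500 -38.2500]
K = S⁻¹·BᵀPA = [0.5188 0.7298; -0.4602 0.0645]
A−BK = [0.4978 -0.6048; 1.7616 -2.0303]
AᵀP(A−BK) = [4.1373 -3.7899; -3.7899 5.3464]
P' = Q + AᵀP(A−BK) = [7.3873 -4.2899; -4.2899 5.5964]
tr(P') = 12.9836

0.5188 0.7298 -0.4602 0.0645


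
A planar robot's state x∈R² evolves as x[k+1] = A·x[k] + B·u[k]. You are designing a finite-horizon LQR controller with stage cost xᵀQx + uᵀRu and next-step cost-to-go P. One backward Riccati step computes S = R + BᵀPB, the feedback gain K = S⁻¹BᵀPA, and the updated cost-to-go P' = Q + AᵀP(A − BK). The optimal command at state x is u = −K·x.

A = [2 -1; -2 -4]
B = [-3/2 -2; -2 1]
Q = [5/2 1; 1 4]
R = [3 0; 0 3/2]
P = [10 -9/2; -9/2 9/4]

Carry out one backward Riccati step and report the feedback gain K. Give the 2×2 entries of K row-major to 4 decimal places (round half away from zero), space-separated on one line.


BᵀP = [-6.0000 2.2500; -24.5000 11.2500]
S = R + BᵀPB = [3 0; 0 3/2] + [4.5000 14.2500; 14.2500 60.2500] = [7.5000 14.2500; 14.2500 61.7500]
BᵀPA = [-16.5000 -3.0000; -71.5000 -20.5000]
K = S⁻¹·BᵀPA = [0.0000 0.4110; -1.1579 -0.4268]
A−BK = [-0.3158 -1.2372; -0.8421 -2.7513]
AᵀP(A−BK) = [2.2105 1.2632; 1.2632 2.4831]
P' = Q + AᵀP(A−BK) = [4.7105 2.2632; 2.2632 6.4831]
tr(P') = 11.1936

0.0000 0.4110 -1.1579 -0.4268


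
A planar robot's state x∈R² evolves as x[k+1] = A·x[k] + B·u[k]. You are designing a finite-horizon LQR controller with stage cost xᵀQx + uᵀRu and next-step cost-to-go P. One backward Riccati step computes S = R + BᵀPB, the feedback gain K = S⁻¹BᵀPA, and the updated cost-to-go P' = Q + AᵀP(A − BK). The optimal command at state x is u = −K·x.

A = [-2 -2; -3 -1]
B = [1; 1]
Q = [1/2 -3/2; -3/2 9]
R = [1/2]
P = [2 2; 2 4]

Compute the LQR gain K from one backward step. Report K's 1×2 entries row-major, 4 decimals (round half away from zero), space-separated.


BᵀP = [4.0000 6.0000]
S = R + BᵀPB = [1/2] + [10.0000] = [10.5000]
BᵀPA = [-26.0000 -14.0000]
K = S⁻¹·BᵀPA = [-2.4762 -1.3333]
A−BK = [0.4762 -0.6667; -0.5238 0.3333]
AᵀP(A−BK) = [3.6190 1.3333; 1.3333 1.3333]
P' = Q + AᵀP(A−BK) = [4.1190 -0.1667; -0.1667 10.3333]
tr(P') = 14.4524

-2.4762 -1.3333


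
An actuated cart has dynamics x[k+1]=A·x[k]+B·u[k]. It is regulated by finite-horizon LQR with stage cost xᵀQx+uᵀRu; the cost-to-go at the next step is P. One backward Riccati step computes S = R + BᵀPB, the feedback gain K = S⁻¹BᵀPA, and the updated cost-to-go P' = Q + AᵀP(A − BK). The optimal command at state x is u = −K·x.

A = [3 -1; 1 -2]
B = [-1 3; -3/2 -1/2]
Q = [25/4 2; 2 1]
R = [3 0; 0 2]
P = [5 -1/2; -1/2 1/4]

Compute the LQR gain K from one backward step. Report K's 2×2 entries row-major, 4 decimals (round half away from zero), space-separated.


-0.2670 0.2265 0.8382 -0.1873

BᵀP = [-4.2500 0.1250; 15.2500 -1.6250]
S = R + BᵀPB = [3 0; 0 2] + [4.0625 -12.8125; -12.8125 46.5625] = [7.0625 -12.8125; -12.8125 48.5625]
BᵀPA = [-12.6250 4.0000; 44.1250 -12.0000]
K = S⁻¹·BᵀPA = [-0.2670 0.2265; 0.8382 -0.1873]
A−BK = [0.2185 -0.2115; 1.0185 -1.7539]
AᵀP(A−BK) = [1.8944 -0.8738; -0.8738 0.8459]
P' = Q + AᵀP(A−BK) = [8.1444 1.1262; 1.1262 1.8459]
tr(P') = 9.9903


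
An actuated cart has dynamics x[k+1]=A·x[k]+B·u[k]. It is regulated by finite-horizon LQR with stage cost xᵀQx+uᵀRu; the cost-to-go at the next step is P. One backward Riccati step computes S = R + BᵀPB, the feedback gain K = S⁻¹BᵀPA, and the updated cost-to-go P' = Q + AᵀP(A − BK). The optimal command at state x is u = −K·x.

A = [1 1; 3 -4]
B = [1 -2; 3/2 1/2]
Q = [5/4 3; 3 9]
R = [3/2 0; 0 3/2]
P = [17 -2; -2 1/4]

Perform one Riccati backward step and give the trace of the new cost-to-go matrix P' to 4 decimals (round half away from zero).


11.3872

BᵀP = [14.0000 -1.6250; -35.0000 4.1250]
S = R + BᵀPB = [3/2 0; 0 3/2] + [11.5625 -28.8125; -28.8125 72.0625] = [13.0625 -28.8125; -28.8125 73.5625]
BᵀPA = [9.1250 20.5000; -22.6250 -51.5000]
K = S⁻¹·BᵀPA = [0.1482 0.1850; -0.2495 -0.6276]
A−BK = [0.3528 -0.4402; 2.9025 -3.9637]
AᵀP(A−BK) = [0.2524 0.1119; 0.1119 0.8848]
P' = Q + AᵀP(A−BK) = [1.5024 3.1119; 3.1119 9.8848]
tr(P') = 11.3872


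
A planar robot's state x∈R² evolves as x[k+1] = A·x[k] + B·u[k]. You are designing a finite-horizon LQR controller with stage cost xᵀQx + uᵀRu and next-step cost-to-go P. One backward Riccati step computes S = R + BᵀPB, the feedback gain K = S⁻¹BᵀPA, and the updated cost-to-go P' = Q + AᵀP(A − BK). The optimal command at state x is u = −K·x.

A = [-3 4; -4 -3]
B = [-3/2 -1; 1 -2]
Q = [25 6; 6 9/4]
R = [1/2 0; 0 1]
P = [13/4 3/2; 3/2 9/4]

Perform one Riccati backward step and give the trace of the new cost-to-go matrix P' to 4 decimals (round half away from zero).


BᵀP = [-3.3750 0.0000; -6.2500 -6.0000]
S = R + BᵀPB = [1/2 0; 0 1] + [5.0625 3.3750; 3.3750 18.2500] = [5.5625 3.3750; 3.3750 19.2500]
BᵀPA = [10.1250 -13.5000; 42.7500 -7.0000]
K = S⁻¹·BᵀPA = [0.5291 -2.4690; 2.1280 0.0692]
A−BK = [-0.0784 0.3658; -0.2730 -0.3926]
AᵀP(A−BK) = [4.9203 -0.4615; -0.4615 3.4035]
P' = Q + AᵀP(A−BK) = [29.9203 5.5385; 5.5385 5.6535]
tr(P') = 35.5738

35.5738


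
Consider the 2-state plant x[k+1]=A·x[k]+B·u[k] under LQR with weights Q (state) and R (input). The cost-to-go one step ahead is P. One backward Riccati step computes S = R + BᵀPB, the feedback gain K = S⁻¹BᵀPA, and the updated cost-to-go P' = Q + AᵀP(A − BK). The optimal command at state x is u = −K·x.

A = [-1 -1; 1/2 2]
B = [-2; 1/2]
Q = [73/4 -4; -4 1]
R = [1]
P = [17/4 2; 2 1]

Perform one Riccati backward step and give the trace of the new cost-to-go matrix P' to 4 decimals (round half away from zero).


19.6623

BᵀP = [-7.5000 -3.5000]
S = R + BᵀPB = [1] + [13.2500] = [14.2500]
BᵀPA = [5.7500 0.5000]
K = S⁻¹·BᵀPA = [0.4035 0.0351]
A−BK = [-0.1930 -0.9298; 0.2982 1.9825]
AᵀP(A−BK) = [0.1798 0.0482; 0.0482 0.2325]
P' = Q + AᵀP(A−BK) = [18.4298 -3.9518; -3.9518 1.2325]
tr(P') = 19.6623


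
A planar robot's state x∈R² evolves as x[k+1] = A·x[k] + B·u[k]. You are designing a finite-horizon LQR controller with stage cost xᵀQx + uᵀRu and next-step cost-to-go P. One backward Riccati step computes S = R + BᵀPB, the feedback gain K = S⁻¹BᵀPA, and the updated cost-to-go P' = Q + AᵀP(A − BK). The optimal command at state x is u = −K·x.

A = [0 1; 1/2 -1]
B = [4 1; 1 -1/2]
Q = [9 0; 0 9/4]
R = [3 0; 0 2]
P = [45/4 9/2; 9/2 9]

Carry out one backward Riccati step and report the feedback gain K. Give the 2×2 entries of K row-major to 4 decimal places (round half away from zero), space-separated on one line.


0.1225 -0.0631 -0.4010 1.0248

BᵀP = [49.5000 27.0000; 9.0000 0.0000]
S = R + BᵀPB = [3 0; 0 2] + [225.0000 36.0000; 36.0000 9.0000] = [228.0000 36.0000; 36.0000 11.0000]
BᵀPA = [13.5000 22.5000; 0.0000 9.0000]
K = S⁻¹·BᵀPA = [0.1225 -0.0631; -0.4010 1.0248]
A−BK = [-0.0891 0.2277; 0.1770 -0.4245]
AᵀP(A−BK) = [0.5959 -1.3979; -1.3979 3.4474]
P' = Q + AᵀP(A−BK) = [9.5959 -1.3979; -1.3979 5.6974]
tr(P') = 15.2933


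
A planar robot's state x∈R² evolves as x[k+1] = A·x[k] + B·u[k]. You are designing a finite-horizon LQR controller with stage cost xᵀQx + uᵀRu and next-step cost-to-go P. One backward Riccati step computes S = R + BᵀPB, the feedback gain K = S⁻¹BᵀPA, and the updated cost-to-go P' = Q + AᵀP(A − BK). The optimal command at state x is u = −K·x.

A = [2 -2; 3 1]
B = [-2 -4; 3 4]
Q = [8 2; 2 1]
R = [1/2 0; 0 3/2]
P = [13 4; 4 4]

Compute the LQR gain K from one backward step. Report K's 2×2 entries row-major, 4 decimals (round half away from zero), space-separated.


4.0296 -0.7450 -2.4889 0.8635

BᵀP = [-14.0000 4.0000; -36.0000 0.0000]
S = R + BᵀPB = [1/2 0; 0 3/2] + [40.0000 72.0000; 72.0000 144.0000] = [40.5000 72.0000; 72.0000 145.5000]
BᵀPA = [-16.0000 32.0000; -72.0000 72.0000]
K = S⁻¹·BᵀPA = [4.0296 -0.7450; -2.4889 0.8635]
A−BK = [0.1037 -0.0360; 0.8667 -0.2190]
AᵀP(A−BK) = [21.2741 -5.7481; -5.7481 1.6677]
P' = Q + AᵀP(A−BK) = [29.2741 -3.7481; -3.7481 2.6677]
tr(P') = 31.9418


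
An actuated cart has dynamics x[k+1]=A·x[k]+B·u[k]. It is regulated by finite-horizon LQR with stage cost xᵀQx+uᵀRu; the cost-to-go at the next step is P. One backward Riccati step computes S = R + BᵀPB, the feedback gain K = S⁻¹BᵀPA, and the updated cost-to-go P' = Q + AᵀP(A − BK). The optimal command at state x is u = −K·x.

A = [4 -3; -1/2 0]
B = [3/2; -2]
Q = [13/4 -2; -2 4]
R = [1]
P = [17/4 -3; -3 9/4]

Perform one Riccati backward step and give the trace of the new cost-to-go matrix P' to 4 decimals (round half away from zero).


BᵀP = [12.3750 -9.0000]
S = R + BᵀPB = [1] + [36.5625] = [37.5625]
BᵀPA = [54.0000 -37.1250]
K = S⁻¹·BᵀPA = [1.4376 -0.9884]
A−BK = [1.8436 -1.5175; 2.3752 -1.9767]
AᵀP(A−BK) = [2.9319 -2.1290; -2.1290 1.5574]
P' = Q + AᵀP(A−BK) = [6.1819 -4.1290; -4.1290 5.5574]
tr(P') = 11.7393

11.7393


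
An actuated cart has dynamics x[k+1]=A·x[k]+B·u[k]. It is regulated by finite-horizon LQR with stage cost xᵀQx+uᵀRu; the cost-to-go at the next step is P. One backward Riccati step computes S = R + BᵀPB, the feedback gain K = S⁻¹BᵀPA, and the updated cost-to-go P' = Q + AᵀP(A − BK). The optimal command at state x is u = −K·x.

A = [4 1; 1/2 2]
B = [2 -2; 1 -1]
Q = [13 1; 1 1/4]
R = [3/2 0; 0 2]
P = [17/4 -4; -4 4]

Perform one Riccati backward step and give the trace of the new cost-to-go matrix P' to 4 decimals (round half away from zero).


BᵀP = [4.5000 -4.0000; -4.5000 4.0000]
S = R + BᵀPB = [3/2 0; 0 2] + [5.0000 -5.0000; -5.0000 5.0000] = [6.5000 -5.0000; -5.0000 7.0000]
BᵀPA = [16.0000 -3.5000; -16.0000 3.5000]
K = S⁻¹·BᵀPA = [1.5610 -0.3415; -1.1707 0.2561]
A−BK = [-1.4634 2.1951; -2.2317 2.5976]
AᵀP(A−BK) = [9.2927 -3.4390; -3.4390 2.1585]
P' = Q + AᵀP(A−BK) = [22.2927 -2.4390; -2.4390 2.4085]
tr(P') = 24.7012

24.7012


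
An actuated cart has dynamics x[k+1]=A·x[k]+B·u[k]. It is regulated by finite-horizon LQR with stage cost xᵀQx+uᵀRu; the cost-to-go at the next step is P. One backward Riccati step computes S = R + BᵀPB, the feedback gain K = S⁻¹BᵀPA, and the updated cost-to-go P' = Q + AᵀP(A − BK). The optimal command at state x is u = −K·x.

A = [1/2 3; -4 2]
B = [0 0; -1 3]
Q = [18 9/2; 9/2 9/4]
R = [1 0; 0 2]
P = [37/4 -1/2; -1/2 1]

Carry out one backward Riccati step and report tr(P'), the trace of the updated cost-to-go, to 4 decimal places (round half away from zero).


106.3173

BᵀP = [0.5000 -1.0000; -1.5000 3.0000]
S = R + BᵀPB = [1 0; 0 2] + [1.0000 -3.0000; -3.0000 9.0000] = [2.0000 -3.0000; -3.0000 11.0000]
BᵀPA = [4.2500 -0.5000; -12.7500 1.5000]
K = S⁻¹·BᵀPA = [0.6538 -0.0769; -0.9808 0.1154]
A−BK = [0.5000 3.0000; -0.4038 1.5769]
AᵀP(A−BK) = [5.0288 13.1731; 13.1731 81.0385]
P' = Q + AᵀP(A−BK) = [23.0288 17.6731; 17.6731 83.2885]
tr(P') = 106.3173


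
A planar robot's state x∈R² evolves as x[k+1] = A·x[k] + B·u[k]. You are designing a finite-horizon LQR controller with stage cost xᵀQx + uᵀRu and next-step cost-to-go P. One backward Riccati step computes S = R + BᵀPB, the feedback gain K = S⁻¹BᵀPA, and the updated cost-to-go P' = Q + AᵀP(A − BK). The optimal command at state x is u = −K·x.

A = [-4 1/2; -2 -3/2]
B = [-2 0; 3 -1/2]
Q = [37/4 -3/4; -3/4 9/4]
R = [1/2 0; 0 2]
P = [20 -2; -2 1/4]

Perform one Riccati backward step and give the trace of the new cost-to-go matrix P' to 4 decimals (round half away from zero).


BᵀP = [-46.0000 4.7500; 1.0000 -0.1250]
S = R + BᵀPB = [1/2 0; 0 2] + [106.2500 -2.3750; -2.3750 0.0625] = [106.7500 -2.3750; -2.3750 2.0625]
BᵀPA = [174.5000 -30.1250; -3.7500 0.6875]
K = S⁻¹·BᵀPA = [1.6361 -0.2820; 0.0658 0.0086]
A−BK = [-0.7277 -0.0640; -6.8755 -0.6497]
AᵀP(A−BK) = [3.7430 -0.0070; -0.0070 0.0610]
P' = Q + AᵀP(A−BK) = [12.9930 -0.7570; -0.7570 2.3110]
tr(P') = 15.3041

15.3041


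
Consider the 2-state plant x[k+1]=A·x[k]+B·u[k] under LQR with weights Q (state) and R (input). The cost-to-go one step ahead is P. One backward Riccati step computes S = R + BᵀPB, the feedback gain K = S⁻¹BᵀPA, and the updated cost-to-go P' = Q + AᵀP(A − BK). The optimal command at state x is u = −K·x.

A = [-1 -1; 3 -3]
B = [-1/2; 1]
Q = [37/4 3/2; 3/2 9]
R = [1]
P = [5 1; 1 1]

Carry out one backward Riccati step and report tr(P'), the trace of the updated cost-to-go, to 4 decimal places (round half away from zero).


BᵀP = [-1.5000 0.5000]
S = R + BᵀPB = [1] + [1.2500] = [2.2500]
BᵀPA = [3.0000 0.0000]
K = S⁻¹·BᵀPA = [1.3333 0.0000]
A−BK = [-0.3333 -1.0000; 1.6667 -3.0000]
AᵀP(A−BK) = [4.0000 -4.0000; -4.0000 20.0000]
P' = Q + AᵀP(A−BK) = [13.2500 -2.5000; -2.5000 29.0000]
tr(P') = 42.2500

42.2500


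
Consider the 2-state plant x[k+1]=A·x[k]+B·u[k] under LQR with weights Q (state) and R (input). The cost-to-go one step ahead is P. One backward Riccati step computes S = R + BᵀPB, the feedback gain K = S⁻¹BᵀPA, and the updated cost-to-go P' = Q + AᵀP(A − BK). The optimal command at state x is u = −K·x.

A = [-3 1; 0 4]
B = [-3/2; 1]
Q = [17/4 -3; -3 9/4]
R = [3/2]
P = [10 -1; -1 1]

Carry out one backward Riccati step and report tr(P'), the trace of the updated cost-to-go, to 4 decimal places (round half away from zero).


30.9286

BᵀP = [-16.0000 2.5000]
S = R + BᵀPB = [3/2] + [26.5000] = [28.0000]
BᵀPA = [48.0000 -6.0000]
K = S⁻¹·BᵀPA = [1.7143 -0.2143]
A−BK = [-0.4286 0.6786; -1.7143 4.2143]
AᵀP(A−BK) = [7.7143 -7.7143; -7.7143 16.7143]
P' = Q + AᵀP(A−BK) = [11.9643 -10.7143; -10.7143 18.9643]
tr(P') = 30.9286


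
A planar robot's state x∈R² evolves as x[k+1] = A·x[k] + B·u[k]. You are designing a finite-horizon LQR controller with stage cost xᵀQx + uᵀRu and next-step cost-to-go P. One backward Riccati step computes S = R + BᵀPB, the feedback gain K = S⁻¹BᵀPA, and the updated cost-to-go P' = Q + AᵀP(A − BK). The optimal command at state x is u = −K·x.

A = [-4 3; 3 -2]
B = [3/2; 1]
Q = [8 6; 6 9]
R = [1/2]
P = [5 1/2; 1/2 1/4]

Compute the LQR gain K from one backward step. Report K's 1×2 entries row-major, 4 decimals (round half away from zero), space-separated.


-2.1481 1.6296

BᵀP = [8.0000 1.0000]
S = R + BᵀPB = [1/2] + [13.0000] = [13.5000]
BᵀPA = [-29.0000 22.0000]
K = S⁻¹·BᵀPA = [-2.1481 1.6296]
A−BK = [-0.7778 0.5556; 5.1481 -3.6296]
AᵀP(A−BK) = [7.9537 -5.7407; -5.7407 4.1481]
P' = Q + AᵀP(A−BK) = [15.9537 0.2593; 0.2593 13.1481]
tr(P') = 29.1019


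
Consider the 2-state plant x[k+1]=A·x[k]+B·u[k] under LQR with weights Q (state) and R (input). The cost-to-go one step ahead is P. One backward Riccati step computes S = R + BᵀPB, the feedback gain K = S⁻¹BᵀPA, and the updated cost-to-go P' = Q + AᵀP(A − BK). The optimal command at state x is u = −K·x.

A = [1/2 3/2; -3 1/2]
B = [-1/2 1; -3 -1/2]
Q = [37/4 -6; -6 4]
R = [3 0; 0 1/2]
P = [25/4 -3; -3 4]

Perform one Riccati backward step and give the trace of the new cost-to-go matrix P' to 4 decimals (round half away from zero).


16.6842

BᵀP = [5.8750 -10.5000; 7.7500 -5.0000]
S = R + BᵀPB = [3 0; 0 1/2] + [28.5625 11.1250; 11.1250 10.2500] = [31.5625 11.1250; 11.1250 10.7500]
BᵀPA = [34.4375 3.5625; 18.8750 9.1250]
K = S⁻¹·BᵀPA = [0.7434 -0.2933; 0.9865 1.1524]
A−BK = [-0.1148 0.2010; -0.2766 0.1962]
AᵀP(A−BK) = [2.3423 -0.2127; -0.2127 1.0919]
P' = Q + AᵀP(A−BK) = [11.5923 -6.2127; -6.2127 5.0919]
tr(P') = 16.6842


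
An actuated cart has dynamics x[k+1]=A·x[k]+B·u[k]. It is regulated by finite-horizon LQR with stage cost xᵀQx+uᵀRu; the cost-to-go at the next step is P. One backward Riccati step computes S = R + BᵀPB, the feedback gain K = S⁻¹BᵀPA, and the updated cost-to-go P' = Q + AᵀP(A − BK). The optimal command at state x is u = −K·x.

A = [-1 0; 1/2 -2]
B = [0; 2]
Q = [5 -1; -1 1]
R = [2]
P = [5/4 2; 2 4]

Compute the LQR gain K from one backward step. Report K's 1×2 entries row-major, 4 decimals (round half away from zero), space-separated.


BᵀP = [4.0000 8.0000]
S = R + BᵀPB = [2] + [16.0000] = [18.0000]
BᵀPA = [0.0000 -16.0000]
K = S⁻¹·BᵀPA = [0.0000 -0.8889]
A−BK = [-1.0000 0.0000; 0.5000 -0.2222]
AᵀP(A−BK) = [0.2500 0.0000; 0.0000 1.7778]
P' = Q + AᵀP(A−BK) = [5.2500 -1.0000; -1.0000 2.7778]
tr(P') = 8.0278

0.0000 -0.8889


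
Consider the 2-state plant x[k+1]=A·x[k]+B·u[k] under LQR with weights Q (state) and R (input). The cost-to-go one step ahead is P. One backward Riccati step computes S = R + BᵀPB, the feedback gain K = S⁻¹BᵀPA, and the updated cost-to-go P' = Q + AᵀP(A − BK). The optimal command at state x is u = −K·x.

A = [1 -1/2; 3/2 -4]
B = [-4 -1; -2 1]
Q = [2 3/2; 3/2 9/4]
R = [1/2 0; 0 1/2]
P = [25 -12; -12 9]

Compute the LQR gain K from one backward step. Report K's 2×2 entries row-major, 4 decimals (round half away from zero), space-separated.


BᵀP = [-76.0000 30.0000; -37.0000 21.0000]
S = R + BᵀPB = [1/2 0; 0 1/2] + [244.0000 106.0000; 106.0000 58.0000] = [244.5000 106.0000; 106.0000 58.5000]
BᵀPA = [-31.0000 -82.0000; -5.5000 -65.5000]
K = S⁻¹·BᵀPA = [-0.4012 0.6996; 0.6329 -2.3874]
A−BK = [0.0282 -0.0888; 0.0648 -0.2133]
AᵀP(A−BK) = [0.2945 -0.9416; -0.9416 3.2466]
P' = Q + AᵀP(A−BK) = [2.2945 0.5584; 0.5584 5.4966]
tr(P') = 7.7912

-0.4012 0.6996 0.6329 -2.3874


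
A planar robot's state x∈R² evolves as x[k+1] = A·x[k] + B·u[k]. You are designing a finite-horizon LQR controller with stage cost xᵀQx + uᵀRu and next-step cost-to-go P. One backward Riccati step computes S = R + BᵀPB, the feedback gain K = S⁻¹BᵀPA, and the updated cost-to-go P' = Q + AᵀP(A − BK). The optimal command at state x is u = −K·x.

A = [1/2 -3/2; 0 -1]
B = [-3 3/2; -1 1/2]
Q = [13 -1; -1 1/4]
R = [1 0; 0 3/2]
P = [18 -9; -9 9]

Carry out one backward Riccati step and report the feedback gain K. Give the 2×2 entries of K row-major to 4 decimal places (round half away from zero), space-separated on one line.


BᵀP = [-45.0000 18.0000; 22.5000 -9.0000]
S = R + BᵀPB = [1 0; 0 3/2] + [117.0000 -58.5000; -58.5000 29.2500] = [118.0000 -58.5000; -58.5000 30.7500]
BᵀPA = [-22.5000 49.5000; 11.2500 -24.7500]
K = S⁻¹·BᵀPA = [-0.1636 0.3600; 0.0545 -0.1200]
A−BK = [-0.0727 -0.2400; -0.1909 -0.5800]
AᵀP(A−BK) = [0.2045 0.4500; 0.4500 1.7100]
P' = Q + AᵀP(A−BK) = [13.2045 -0.5500; -0.5500 1.9600]
tr(P') = 15.1645

-0.1636 0.3600 0.0545 -0.1200


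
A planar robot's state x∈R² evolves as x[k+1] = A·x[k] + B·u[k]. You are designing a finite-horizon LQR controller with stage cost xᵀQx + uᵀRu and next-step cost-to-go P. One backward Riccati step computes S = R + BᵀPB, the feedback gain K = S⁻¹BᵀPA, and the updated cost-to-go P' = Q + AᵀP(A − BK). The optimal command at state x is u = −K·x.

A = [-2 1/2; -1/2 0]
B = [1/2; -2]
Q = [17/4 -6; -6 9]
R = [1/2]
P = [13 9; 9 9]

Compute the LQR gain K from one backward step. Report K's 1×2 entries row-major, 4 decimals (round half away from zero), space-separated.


BᵀP = [-11.5000 -13.5000]
S = R + BᵀPB = [1/2] + [21.2500] = [21.7500]
BᵀPA = [29.7500 -5.7500]
K = S⁻¹·BᵀPA = [1.3678 -0.2644]
A−BK = [-2.6839 0.6322; 2.2356 -0.5287]
AᵀP(A−BK) = [31.5575 -7.3851; -7.3851 1.7299]
P' = Q + AᵀP(A−BK) = [35.8075 -13.3851; -13.3851 10.7299]
tr(P') = 46.5374

1.3678 -0.2644


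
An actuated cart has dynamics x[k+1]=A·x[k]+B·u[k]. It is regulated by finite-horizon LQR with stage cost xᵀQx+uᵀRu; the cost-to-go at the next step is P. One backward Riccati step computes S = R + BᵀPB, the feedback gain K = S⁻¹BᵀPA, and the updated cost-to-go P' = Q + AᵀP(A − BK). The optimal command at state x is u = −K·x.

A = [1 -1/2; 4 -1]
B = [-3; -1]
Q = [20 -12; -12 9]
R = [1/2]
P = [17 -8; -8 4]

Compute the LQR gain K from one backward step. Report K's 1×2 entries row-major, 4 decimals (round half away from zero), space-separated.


0.3379 0.0137

BᵀP = [-43.0000 20.0000]
S = R + BᵀPB = [1/2] + [109.0000] = [109.5000]
BᵀPA = [37.0000 1.5000]
K = S⁻¹·BᵀPA = [0.3379 0.0137]
A−BK = [2.0137 -0.4589; 4.3379 -0.9863]
AᵀP(A−BK) = [4.4977 -1.0068; -1.0068 0.2295]
P' = Q + AᵀP(A−BK) = [24.4977 -13.0068; -13.0068 9.2295]
tr(P') = 33.7272


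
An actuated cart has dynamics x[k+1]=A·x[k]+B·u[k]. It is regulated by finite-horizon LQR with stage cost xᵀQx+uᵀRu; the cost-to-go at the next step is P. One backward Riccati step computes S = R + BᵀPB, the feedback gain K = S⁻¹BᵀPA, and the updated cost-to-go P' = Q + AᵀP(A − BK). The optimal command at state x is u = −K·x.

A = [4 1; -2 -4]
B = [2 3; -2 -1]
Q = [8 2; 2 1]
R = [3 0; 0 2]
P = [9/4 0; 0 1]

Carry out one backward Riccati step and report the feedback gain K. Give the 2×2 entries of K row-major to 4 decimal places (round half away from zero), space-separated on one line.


0.4706 0.9412 0.9336 -0.1651

BᵀP = [4.5000 -2.0000; 6.7500 -1.0000]
S = R + BᵀPB = [3 0; 0 2] + [13.0000 15.5000; 15.5000 21.2500] = [16.0000 15.5000; 15.5000 23.2500]
BᵀPA = [22.0000 12.5000; 29.0000 10.7500]
K = S⁻¹·BᵀPA = [0.4706 0.9412; 0.9336 -0.1651]
A−BK = [0.2581 -0.3871; -0.1252 -2.2827]
AᵀP(A−BK) = [2.5731 1.0816; 1.0816 8.2600]
P' = Q + AᵀP(A−BK) = [10.5731 3.0816; 3.0816 9.2600]
tr(P') = 19.8330


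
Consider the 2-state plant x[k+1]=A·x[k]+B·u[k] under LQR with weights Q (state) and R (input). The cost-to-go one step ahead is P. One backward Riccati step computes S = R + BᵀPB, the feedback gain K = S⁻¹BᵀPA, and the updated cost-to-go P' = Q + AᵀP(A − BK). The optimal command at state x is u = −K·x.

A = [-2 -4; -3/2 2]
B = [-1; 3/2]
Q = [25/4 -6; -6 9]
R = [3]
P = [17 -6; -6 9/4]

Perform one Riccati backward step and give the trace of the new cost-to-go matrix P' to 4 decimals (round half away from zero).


BᵀP = [-26.0000 9.3750]
S = R + BᵀPB = [3] + [40.0625] = [43.0625]
BᵀPA = [37.9375 122.7500]
K = S⁻¹·BᵀPA = [0.8810 2.8505]
A−BK = [-1.1190 -1.1495; -2.8215 -2.2758]
AᵀP(A−BK) = [3.6401 9.1089; 9.1089 27.1001]
P' = Q + AᵀP(A−BK) = [9.8901 3.1089; 3.1089 36.1001]
tr(P') = 45.9902

45.9902


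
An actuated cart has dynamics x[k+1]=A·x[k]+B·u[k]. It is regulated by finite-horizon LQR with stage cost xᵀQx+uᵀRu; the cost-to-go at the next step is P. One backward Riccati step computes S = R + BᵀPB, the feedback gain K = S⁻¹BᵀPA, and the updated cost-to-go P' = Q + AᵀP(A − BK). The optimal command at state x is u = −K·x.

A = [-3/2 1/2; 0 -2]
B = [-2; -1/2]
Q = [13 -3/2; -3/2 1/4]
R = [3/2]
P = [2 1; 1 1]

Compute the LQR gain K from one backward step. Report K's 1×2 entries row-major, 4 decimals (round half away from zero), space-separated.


0.5745 0.2340

BᵀP = [-4.5000 -2.5000]
S = R + BᵀPB = [3/2] + [10.2500] = [11.7500]
BᵀPA = [6.7500 2.7500]
K = S⁻¹·BᵀPA = [0.5745 0.2340]
A−BK = [-0.3511 0.9681; 0.2872 -1.8830]
AᵀP(A−BK) = [0.6223 -0.0798; -0.0798 1.8564]
P' = Q + AᵀP(A−BK) = [13.6223 -1.5798; -1.5798 2.1064]
tr(P') = 15.7287


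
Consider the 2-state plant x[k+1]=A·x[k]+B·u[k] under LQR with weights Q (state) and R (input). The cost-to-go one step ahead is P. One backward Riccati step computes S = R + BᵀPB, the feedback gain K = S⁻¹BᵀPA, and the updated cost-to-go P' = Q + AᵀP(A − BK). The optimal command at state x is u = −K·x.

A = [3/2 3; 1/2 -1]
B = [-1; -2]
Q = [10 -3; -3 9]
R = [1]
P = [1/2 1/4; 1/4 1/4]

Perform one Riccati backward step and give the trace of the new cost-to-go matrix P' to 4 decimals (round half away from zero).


21.3616

BᵀP = [-1.0000 -0.7500]
S = R + BᵀPB = [1] + [2.5000] = [3.5000]
BᵀPA = [-1.8750 -2.2500]
K = S⁻¹·BᵀPA = [-0.5357 -0.6429]
A−BK = [0.9643 2.3571; -0.5714 -2.2857]
AᵀP(A−BK) = [0.5580 0.9196; 0.9196 1.8036]
P' = Q + AᵀP(A−BK) = [10.5580 -2.0804; -2.0804 10.8036]
tr(P') = 21.3616


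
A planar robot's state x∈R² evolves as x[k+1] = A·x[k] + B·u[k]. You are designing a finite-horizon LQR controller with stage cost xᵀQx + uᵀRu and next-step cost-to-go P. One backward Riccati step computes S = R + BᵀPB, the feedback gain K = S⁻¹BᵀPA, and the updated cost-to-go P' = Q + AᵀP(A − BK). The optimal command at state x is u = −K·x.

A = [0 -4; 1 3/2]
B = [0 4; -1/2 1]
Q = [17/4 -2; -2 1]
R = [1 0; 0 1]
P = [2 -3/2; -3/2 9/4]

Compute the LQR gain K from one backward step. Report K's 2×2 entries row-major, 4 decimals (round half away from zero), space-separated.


-0.5829 -1.5143 -0.1143 -1.2381

BᵀP = [0.7500 -1.1250; 6.5000 -3.7500]
S = R + BᵀPB = [1 0; 0 1] + [0.5625 1.8750; 1.8750 22.2500] = [1.5625 1.8750; 1.8750 23.2500]
BᵀPA = [-1.1250 -4.6875; -3.7500 -31.6250]
K = S⁻¹·BᵀPA = [-0.5829 -1.5143; -0.1143 -1.2381]
A−BK = [0.4571 0.9524; 0.8229 1.9810]
AᵀP(A−BK) = [1.1657 3.0286; 3.0286 8.8095]
P' = Q + AᵀP(A−BK) = [5.4157 1.0286; 1.0286 9.8095]
tr(P') = 15.2252
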